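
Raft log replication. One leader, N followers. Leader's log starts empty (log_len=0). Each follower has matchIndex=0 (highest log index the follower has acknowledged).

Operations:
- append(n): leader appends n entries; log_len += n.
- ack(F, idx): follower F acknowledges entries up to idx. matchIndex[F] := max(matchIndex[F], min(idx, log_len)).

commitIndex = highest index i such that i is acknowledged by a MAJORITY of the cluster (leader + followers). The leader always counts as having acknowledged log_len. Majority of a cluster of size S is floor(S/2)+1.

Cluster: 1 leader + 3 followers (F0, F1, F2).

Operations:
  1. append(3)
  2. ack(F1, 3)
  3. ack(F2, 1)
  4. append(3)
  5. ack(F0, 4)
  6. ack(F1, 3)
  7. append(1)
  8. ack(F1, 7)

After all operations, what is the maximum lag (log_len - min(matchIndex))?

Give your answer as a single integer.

Answer: 6

Derivation:
Op 1: append 3 -> log_len=3
Op 2: F1 acks idx 3 -> match: F0=0 F1=3 F2=0; commitIndex=0
Op 3: F2 acks idx 1 -> match: F0=0 F1=3 F2=1; commitIndex=1
Op 4: append 3 -> log_len=6
Op 5: F0 acks idx 4 -> match: F0=4 F1=3 F2=1; commitIndex=3
Op 6: F1 acks idx 3 -> match: F0=4 F1=3 F2=1; commitIndex=3
Op 7: append 1 -> log_len=7
Op 8: F1 acks idx 7 -> match: F0=4 F1=7 F2=1; commitIndex=4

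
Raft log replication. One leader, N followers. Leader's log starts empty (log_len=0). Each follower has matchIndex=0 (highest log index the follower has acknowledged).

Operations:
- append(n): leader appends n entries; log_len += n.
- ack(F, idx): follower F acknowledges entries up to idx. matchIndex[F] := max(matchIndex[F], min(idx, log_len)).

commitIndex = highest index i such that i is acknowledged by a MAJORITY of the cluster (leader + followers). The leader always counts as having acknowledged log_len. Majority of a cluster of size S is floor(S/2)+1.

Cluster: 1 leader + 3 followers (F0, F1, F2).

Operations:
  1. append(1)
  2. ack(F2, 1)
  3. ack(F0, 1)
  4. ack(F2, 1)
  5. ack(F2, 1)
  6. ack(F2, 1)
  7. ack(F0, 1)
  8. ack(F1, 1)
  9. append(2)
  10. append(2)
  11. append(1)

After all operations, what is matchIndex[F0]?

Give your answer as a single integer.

Op 1: append 1 -> log_len=1
Op 2: F2 acks idx 1 -> match: F0=0 F1=0 F2=1; commitIndex=0
Op 3: F0 acks idx 1 -> match: F0=1 F1=0 F2=1; commitIndex=1
Op 4: F2 acks idx 1 -> match: F0=1 F1=0 F2=1; commitIndex=1
Op 5: F2 acks idx 1 -> match: F0=1 F1=0 F2=1; commitIndex=1
Op 6: F2 acks idx 1 -> match: F0=1 F1=0 F2=1; commitIndex=1
Op 7: F0 acks idx 1 -> match: F0=1 F1=0 F2=1; commitIndex=1
Op 8: F1 acks idx 1 -> match: F0=1 F1=1 F2=1; commitIndex=1
Op 9: append 2 -> log_len=3
Op 10: append 2 -> log_len=5
Op 11: append 1 -> log_len=6

Answer: 1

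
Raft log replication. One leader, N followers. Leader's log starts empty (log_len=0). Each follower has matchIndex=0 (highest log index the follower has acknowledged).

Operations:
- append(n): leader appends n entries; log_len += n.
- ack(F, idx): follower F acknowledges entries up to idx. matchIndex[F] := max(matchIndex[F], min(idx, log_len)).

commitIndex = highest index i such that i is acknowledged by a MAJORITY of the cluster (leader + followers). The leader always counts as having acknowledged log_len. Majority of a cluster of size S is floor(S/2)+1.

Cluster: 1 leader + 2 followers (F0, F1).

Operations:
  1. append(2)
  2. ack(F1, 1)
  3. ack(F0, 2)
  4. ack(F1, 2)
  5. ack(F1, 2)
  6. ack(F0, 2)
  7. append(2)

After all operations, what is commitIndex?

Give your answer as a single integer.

Answer: 2

Derivation:
Op 1: append 2 -> log_len=2
Op 2: F1 acks idx 1 -> match: F0=0 F1=1; commitIndex=1
Op 3: F0 acks idx 2 -> match: F0=2 F1=1; commitIndex=2
Op 4: F1 acks idx 2 -> match: F0=2 F1=2; commitIndex=2
Op 5: F1 acks idx 2 -> match: F0=2 F1=2; commitIndex=2
Op 6: F0 acks idx 2 -> match: F0=2 F1=2; commitIndex=2
Op 7: append 2 -> log_len=4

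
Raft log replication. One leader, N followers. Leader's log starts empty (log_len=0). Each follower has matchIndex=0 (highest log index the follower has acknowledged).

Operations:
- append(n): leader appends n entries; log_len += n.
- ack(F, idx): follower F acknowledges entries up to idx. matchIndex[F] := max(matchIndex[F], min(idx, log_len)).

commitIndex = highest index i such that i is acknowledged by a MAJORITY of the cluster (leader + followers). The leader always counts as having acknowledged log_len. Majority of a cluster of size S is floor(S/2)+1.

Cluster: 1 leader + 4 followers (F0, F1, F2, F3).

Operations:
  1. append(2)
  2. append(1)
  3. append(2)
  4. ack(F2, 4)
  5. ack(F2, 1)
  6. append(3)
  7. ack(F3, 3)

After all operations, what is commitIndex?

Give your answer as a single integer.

Op 1: append 2 -> log_len=2
Op 2: append 1 -> log_len=3
Op 3: append 2 -> log_len=5
Op 4: F2 acks idx 4 -> match: F0=0 F1=0 F2=4 F3=0; commitIndex=0
Op 5: F2 acks idx 1 -> match: F0=0 F1=0 F2=4 F3=0; commitIndex=0
Op 6: append 3 -> log_len=8
Op 7: F3 acks idx 3 -> match: F0=0 F1=0 F2=4 F3=3; commitIndex=3

Answer: 3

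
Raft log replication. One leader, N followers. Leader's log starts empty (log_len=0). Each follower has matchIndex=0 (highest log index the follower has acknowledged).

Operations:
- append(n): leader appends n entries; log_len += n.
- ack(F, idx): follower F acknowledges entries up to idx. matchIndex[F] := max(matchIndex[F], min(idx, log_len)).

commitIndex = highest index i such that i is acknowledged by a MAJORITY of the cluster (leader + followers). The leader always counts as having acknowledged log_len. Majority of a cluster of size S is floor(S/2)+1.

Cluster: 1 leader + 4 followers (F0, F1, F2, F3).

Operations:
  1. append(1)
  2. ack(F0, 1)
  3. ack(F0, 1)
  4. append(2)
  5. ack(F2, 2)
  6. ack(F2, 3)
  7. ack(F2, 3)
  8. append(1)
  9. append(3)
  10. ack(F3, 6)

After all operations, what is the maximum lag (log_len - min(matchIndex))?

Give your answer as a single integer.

Answer: 7

Derivation:
Op 1: append 1 -> log_len=1
Op 2: F0 acks idx 1 -> match: F0=1 F1=0 F2=0 F3=0; commitIndex=0
Op 3: F0 acks idx 1 -> match: F0=1 F1=0 F2=0 F3=0; commitIndex=0
Op 4: append 2 -> log_len=3
Op 5: F2 acks idx 2 -> match: F0=1 F1=0 F2=2 F3=0; commitIndex=1
Op 6: F2 acks idx 3 -> match: F0=1 F1=0 F2=3 F3=0; commitIndex=1
Op 7: F2 acks idx 3 -> match: F0=1 F1=0 F2=3 F3=0; commitIndex=1
Op 8: append 1 -> log_len=4
Op 9: append 3 -> log_len=7
Op 10: F3 acks idx 6 -> match: F0=1 F1=0 F2=3 F3=6; commitIndex=3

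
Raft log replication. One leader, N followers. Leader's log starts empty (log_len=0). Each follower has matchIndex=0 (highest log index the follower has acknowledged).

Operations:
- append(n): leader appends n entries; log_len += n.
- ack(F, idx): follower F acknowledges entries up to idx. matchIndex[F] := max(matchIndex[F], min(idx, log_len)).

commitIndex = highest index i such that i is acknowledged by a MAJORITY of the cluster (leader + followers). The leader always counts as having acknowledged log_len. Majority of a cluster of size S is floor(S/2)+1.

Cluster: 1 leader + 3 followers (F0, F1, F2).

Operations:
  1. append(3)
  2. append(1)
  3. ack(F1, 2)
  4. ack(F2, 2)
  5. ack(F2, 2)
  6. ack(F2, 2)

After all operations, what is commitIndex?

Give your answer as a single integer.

Op 1: append 3 -> log_len=3
Op 2: append 1 -> log_len=4
Op 3: F1 acks idx 2 -> match: F0=0 F1=2 F2=0; commitIndex=0
Op 4: F2 acks idx 2 -> match: F0=0 F1=2 F2=2; commitIndex=2
Op 5: F2 acks idx 2 -> match: F0=0 F1=2 F2=2; commitIndex=2
Op 6: F2 acks idx 2 -> match: F0=0 F1=2 F2=2; commitIndex=2

Answer: 2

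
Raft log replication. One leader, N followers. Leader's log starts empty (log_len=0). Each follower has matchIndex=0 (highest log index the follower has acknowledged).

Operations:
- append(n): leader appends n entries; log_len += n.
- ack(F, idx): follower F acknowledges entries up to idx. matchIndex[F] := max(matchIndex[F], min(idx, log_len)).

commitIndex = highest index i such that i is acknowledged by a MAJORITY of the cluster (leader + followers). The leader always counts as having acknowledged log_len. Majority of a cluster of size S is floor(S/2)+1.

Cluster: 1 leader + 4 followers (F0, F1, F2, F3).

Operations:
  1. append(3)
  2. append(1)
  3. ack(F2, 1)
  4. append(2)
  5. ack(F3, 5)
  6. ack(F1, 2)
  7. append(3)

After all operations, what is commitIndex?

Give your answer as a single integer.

Op 1: append 3 -> log_len=3
Op 2: append 1 -> log_len=4
Op 3: F2 acks idx 1 -> match: F0=0 F1=0 F2=1 F3=0; commitIndex=0
Op 4: append 2 -> log_len=6
Op 5: F3 acks idx 5 -> match: F0=0 F1=0 F2=1 F3=5; commitIndex=1
Op 6: F1 acks idx 2 -> match: F0=0 F1=2 F2=1 F3=5; commitIndex=2
Op 7: append 3 -> log_len=9

Answer: 2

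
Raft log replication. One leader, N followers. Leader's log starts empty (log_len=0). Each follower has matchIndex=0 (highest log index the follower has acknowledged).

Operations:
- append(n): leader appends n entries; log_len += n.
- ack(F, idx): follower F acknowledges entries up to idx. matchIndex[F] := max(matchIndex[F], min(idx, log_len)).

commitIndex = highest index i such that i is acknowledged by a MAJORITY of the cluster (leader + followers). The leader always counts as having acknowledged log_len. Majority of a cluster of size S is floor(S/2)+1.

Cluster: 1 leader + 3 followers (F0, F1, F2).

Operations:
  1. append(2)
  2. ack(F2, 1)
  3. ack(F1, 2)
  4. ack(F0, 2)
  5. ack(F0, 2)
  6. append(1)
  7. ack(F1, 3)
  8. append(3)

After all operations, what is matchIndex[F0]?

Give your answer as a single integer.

Answer: 2

Derivation:
Op 1: append 2 -> log_len=2
Op 2: F2 acks idx 1 -> match: F0=0 F1=0 F2=1; commitIndex=0
Op 3: F1 acks idx 2 -> match: F0=0 F1=2 F2=1; commitIndex=1
Op 4: F0 acks idx 2 -> match: F0=2 F1=2 F2=1; commitIndex=2
Op 5: F0 acks idx 2 -> match: F0=2 F1=2 F2=1; commitIndex=2
Op 6: append 1 -> log_len=3
Op 7: F1 acks idx 3 -> match: F0=2 F1=3 F2=1; commitIndex=2
Op 8: append 3 -> log_len=6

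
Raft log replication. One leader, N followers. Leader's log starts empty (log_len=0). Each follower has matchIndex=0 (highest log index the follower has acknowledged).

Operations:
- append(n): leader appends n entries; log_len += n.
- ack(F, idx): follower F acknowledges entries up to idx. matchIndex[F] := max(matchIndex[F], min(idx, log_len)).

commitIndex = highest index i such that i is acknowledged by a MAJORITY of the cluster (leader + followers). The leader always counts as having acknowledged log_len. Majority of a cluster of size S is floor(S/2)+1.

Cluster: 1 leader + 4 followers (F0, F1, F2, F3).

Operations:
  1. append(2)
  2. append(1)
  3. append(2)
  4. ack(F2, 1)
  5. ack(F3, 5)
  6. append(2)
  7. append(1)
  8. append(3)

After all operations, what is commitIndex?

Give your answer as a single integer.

Answer: 1

Derivation:
Op 1: append 2 -> log_len=2
Op 2: append 1 -> log_len=3
Op 3: append 2 -> log_len=5
Op 4: F2 acks idx 1 -> match: F0=0 F1=0 F2=1 F3=0; commitIndex=0
Op 5: F3 acks idx 5 -> match: F0=0 F1=0 F2=1 F3=5; commitIndex=1
Op 6: append 2 -> log_len=7
Op 7: append 1 -> log_len=8
Op 8: append 3 -> log_len=11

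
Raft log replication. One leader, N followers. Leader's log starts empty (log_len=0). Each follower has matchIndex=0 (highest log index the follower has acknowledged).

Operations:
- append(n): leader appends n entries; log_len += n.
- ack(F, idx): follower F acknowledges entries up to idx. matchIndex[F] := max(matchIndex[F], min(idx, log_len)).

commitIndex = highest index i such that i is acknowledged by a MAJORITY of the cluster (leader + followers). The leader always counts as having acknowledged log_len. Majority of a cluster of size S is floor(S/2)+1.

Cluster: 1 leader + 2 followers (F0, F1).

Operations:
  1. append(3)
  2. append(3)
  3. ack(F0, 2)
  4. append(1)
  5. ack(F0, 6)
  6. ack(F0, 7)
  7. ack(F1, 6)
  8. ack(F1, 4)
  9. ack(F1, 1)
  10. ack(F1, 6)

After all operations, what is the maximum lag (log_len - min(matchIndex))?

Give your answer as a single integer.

Op 1: append 3 -> log_len=3
Op 2: append 3 -> log_len=6
Op 3: F0 acks idx 2 -> match: F0=2 F1=0; commitIndex=2
Op 4: append 1 -> log_len=7
Op 5: F0 acks idx 6 -> match: F0=6 F1=0; commitIndex=6
Op 6: F0 acks idx 7 -> match: F0=7 F1=0; commitIndex=7
Op 7: F1 acks idx 6 -> match: F0=7 F1=6; commitIndex=7
Op 8: F1 acks idx 4 -> match: F0=7 F1=6; commitIndex=7
Op 9: F1 acks idx 1 -> match: F0=7 F1=6; commitIndex=7
Op 10: F1 acks idx 6 -> match: F0=7 F1=6; commitIndex=7

Answer: 1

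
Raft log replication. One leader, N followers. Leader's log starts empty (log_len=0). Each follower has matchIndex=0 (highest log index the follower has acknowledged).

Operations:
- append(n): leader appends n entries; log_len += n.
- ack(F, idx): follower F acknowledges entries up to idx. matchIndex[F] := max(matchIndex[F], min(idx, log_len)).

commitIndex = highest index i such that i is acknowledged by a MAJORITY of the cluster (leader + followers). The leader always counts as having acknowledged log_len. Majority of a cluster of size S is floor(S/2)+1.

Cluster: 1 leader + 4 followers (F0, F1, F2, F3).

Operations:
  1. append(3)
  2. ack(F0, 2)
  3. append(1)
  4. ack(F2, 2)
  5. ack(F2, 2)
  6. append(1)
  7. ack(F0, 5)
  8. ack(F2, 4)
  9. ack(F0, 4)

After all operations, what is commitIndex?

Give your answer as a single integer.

Op 1: append 3 -> log_len=3
Op 2: F0 acks idx 2 -> match: F0=2 F1=0 F2=0 F3=0; commitIndex=0
Op 3: append 1 -> log_len=4
Op 4: F2 acks idx 2 -> match: F0=2 F1=0 F2=2 F3=0; commitIndex=2
Op 5: F2 acks idx 2 -> match: F0=2 F1=0 F2=2 F3=0; commitIndex=2
Op 6: append 1 -> log_len=5
Op 7: F0 acks idx 5 -> match: F0=5 F1=0 F2=2 F3=0; commitIndex=2
Op 8: F2 acks idx 4 -> match: F0=5 F1=0 F2=4 F3=0; commitIndex=4
Op 9: F0 acks idx 4 -> match: F0=5 F1=0 F2=4 F3=0; commitIndex=4

Answer: 4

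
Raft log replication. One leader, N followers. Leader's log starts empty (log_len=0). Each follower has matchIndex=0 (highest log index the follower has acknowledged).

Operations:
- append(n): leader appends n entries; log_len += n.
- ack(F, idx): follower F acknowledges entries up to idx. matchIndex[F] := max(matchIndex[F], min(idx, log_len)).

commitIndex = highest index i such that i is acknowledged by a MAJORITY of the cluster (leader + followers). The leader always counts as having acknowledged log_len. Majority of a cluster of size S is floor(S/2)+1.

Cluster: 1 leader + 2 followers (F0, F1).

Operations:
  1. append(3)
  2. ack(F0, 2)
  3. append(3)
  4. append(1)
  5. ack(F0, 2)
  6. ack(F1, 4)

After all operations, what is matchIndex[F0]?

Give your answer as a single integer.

Op 1: append 3 -> log_len=3
Op 2: F0 acks idx 2 -> match: F0=2 F1=0; commitIndex=2
Op 3: append 3 -> log_len=6
Op 4: append 1 -> log_len=7
Op 5: F0 acks idx 2 -> match: F0=2 F1=0; commitIndex=2
Op 6: F1 acks idx 4 -> match: F0=2 F1=4; commitIndex=4

Answer: 2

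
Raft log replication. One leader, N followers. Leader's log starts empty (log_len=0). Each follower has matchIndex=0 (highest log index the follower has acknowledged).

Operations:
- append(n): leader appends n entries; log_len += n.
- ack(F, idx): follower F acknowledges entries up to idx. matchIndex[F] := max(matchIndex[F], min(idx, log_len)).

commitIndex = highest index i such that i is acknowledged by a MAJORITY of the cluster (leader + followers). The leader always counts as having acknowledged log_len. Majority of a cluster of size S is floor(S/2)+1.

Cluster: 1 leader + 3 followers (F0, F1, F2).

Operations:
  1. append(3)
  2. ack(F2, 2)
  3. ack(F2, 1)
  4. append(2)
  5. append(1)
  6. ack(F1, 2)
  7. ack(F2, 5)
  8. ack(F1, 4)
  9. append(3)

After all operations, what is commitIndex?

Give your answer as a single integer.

Op 1: append 3 -> log_len=3
Op 2: F2 acks idx 2 -> match: F0=0 F1=0 F2=2; commitIndex=0
Op 3: F2 acks idx 1 -> match: F0=0 F1=0 F2=2; commitIndex=0
Op 4: append 2 -> log_len=5
Op 5: append 1 -> log_len=6
Op 6: F1 acks idx 2 -> match: F0=0 F1=2 F2=2; commitIndex=2
Op 7: F2 acks idx 5 -> match: F0=0 F1=2 F2=5; commitIndex=2
Op 8: F1 acks idx 4 -> match: F0=0 F1=4 F2=5; commitIndex=4
Op 9: append 3 -> log_len=9

Answer: 4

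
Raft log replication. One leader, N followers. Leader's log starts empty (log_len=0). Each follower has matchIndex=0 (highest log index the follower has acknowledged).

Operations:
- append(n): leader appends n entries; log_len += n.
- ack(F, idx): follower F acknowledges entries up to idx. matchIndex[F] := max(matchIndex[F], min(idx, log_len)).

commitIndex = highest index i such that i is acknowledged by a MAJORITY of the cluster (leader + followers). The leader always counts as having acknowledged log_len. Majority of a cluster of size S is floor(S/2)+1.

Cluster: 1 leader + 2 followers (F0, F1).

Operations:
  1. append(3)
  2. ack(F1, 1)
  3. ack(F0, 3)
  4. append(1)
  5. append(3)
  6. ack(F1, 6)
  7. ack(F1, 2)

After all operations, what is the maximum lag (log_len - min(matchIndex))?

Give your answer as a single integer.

Answer: 4

Derivation:
Op 1: append 3 -> log_len=3
Op 2: F1 acks idx 1 -> match: F0=0 F1=1; commitIndex=1
Op 3: F0 acks idx 3 -> match: F0=3 F1=1; commitIndex=3
Op 4: append 1 -> log_len=4
Op 5: append 3 -> log_len=7
Op 6: F1 acks idx 6 -> match: F0=3 F1=6; commitIndex=6
Op 7: F1 acks idx 2 -> match: F0=3 F1=6; commitIndex=6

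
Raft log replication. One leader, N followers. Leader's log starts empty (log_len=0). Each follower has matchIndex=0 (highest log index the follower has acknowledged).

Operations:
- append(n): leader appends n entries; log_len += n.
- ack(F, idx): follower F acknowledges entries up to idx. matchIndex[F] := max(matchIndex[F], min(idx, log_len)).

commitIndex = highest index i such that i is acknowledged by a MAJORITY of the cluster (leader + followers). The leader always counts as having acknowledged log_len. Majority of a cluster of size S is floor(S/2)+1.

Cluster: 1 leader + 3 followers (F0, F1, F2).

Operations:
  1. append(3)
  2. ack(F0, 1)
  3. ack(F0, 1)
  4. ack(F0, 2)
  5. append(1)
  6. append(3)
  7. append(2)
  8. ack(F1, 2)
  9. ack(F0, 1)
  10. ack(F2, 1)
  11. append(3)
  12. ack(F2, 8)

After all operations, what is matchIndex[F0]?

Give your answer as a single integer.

Answer: 2

Derivation:
Op 1: append 3 -> log_len=3
Op 2: F0 acks idx 1 -> match: F0=1 F1=0 F2=0; commitIndex=0
Op 3: F0 acks idx 1 -> match: F0=1 F1=0 F2=0; commitIndex=0
Op 4: F0 acks idx 2 -> match: F0=2 F1=0 F2=0; commitIndex=0
Op 5: append 1 -> log_len=4
Op 6: append 3 -> log_len=7
Op 7: append 2 -> log_len=9
Op 8: F1 acks idx 2 -> match: F0=2 F1=2 F2=0; commitIndex=2
Op 9: F0 acks idx 1 -> match: F0=2 F1=2 F2=0; commitIndex=2
Op 10: F2 acks idx 1 -> match: F0=2 F1=2 F2=1; commitIndex=2
Op 11: append 3 -> log_len=12
Op 12: F2 acks idx 8 -> match: F0=2 F1=2 F2=8; commitIndex=2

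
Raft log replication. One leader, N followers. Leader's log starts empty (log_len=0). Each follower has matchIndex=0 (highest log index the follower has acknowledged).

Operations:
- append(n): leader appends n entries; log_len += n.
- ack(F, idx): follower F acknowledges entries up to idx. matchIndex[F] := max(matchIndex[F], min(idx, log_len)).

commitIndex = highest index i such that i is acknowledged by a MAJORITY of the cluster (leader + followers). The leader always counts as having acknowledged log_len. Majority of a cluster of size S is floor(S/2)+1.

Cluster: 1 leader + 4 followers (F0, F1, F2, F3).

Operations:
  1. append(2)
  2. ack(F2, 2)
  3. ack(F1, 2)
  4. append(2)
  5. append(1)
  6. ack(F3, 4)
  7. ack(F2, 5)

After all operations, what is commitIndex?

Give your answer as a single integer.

Op 1: append 2 -> log_len=2
Op 2: F2 acks idx 2 -> match: F0=0 F1=0 F2=2 F3=0; commitIndex=0
Op 3: F1 acks idx 2 -> match: F0=0 F1=2 F2=2 F3=0; commitIndex=2
Op 4: append 2 -> log_len=4
Op 5: append 1 -> log_len=5
Op 6: F3 acks idx 4 -> match: F0=0 F1=2 F2=2 F3=4; commitIndex=2
Op 7: F2 acks idx 5 -> match: F0=0 F1=2 F2=5 F3=4; commitIndex=4

Answer: 4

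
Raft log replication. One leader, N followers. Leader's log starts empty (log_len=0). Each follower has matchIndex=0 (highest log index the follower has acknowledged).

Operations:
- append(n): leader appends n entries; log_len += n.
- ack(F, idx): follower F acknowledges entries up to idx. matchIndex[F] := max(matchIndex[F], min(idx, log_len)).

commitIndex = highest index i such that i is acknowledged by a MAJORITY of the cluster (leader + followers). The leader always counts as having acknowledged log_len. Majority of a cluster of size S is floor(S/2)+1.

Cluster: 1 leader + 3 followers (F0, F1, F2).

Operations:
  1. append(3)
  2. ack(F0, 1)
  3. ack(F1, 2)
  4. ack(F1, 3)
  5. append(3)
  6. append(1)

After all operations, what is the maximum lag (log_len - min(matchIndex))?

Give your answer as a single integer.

Op 1: append 3 -> log_len=3
Op 2: F0 acks idx 1 -> match: F0=1 F1=0 F2=0; commitIndex=0
Op 3: F1 acks idx 2 -> match: F0=1 F1=2 F2=0; commitIndex=1
Op 4: F1 acks idx 3 -> match: F0=1 F1=3 F2=0; commitIndex=1
Op 5: append 3 -> log_len=6
Op 6: append 1 -> log_len=7

Answer: 7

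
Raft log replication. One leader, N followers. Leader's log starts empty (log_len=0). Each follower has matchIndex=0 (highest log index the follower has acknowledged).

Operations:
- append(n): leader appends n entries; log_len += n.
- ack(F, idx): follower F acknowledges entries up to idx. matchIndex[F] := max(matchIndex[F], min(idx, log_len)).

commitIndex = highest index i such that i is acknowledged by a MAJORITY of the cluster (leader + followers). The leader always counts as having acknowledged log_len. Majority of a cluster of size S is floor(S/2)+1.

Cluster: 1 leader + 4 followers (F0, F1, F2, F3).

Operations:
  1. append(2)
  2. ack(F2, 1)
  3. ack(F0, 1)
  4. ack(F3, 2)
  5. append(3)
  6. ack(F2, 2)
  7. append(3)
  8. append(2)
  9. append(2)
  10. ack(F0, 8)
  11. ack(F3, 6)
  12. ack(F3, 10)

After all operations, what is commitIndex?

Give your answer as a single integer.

Op 1: append 2 -> log_len=2
Op 2: F2 acks idx 1 -> match: F0=0 F1=0 F2=1 F3=0; commitIndex=0
Op 3: F0 acks idx 1 -> match: F0=1 F1=0 F2=1 F3=0; commitIndex=1
Op 4: F3 acks idx 2 -> match: F0=1 F1=0 F2=1 F3=2; commitIndex=1
Op 5: append 3 -> log_len=5
Op 6: F2 acks idx 2 -> match: F0=1 F1=0 F2=2 F3=2; commitIndex=2
Op 7: append 3 -> log_len=8
Op 8: append 2 -> log_len=10
Op 9: append 2 -> log_len=12
Op 10: F0 acks idx 8 -> match: F0=8 F1=0 F2=2 F3=2; commitIndex=2
Op 11: F3 acks idx 6 -> match: F0=8 F1=0 F2=2 F3=6; commitIndex=6
Op 12: F3 acks idx 10 -> match: F0=8 F1=0 F2=2 F3=10; commitIndex=8

Answer: 8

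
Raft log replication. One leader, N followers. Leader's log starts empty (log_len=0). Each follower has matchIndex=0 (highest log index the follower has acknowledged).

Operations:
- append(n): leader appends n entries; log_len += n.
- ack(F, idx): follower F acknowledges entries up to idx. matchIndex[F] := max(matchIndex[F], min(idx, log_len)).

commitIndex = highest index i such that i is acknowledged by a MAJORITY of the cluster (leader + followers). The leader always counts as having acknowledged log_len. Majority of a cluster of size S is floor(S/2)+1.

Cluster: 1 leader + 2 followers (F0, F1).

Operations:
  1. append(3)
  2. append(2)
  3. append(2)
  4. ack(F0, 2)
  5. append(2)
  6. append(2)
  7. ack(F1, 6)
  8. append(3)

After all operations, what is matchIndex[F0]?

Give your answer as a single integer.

Answer: 2

Derivation:
Op 1: append 3 -> log_len=3
Op 2: append 2 -> log_len=5
Op 3: append 2 -> log_len=7
Op 4: F0 acks idx 2 -> match: F0=2 F1=0; commitIndex=2
Op 5: append 2 -> log_len=9
Op 6: append 2 -> log_len=11
Op 7: F1 acks idx 6 -> match: F0=2 F1=6; commitIndex=6
Op 8: append 3 -> log_len=14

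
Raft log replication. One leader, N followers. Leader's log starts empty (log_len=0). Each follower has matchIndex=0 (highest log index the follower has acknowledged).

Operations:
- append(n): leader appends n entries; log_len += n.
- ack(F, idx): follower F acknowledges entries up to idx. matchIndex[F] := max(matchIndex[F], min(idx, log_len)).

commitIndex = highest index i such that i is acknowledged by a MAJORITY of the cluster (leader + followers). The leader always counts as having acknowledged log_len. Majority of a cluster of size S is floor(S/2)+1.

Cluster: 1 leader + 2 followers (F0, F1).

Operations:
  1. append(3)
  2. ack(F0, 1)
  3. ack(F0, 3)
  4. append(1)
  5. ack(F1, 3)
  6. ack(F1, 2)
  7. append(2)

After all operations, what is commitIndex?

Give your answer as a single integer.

Answer: 3

Derivation:
Op 1: append 3 -> log_len=3
Op 2: F0 acks idx 1 -> match: F0=1 F1=0; commitIndex=1
Op 3: F0 acks idx 3 -> match: F0=3 F1=0; commitIndex=3
Op 4: append 1 -> log_len=4
Op 5: F1 acks idx 3 -> match: F0=3 F1=3; commitIndex=3
Op 6: F1 acks idx 2 -> match: F0=3 F1=3; commitIndex=3
Op 7: append 2 -> log_len=6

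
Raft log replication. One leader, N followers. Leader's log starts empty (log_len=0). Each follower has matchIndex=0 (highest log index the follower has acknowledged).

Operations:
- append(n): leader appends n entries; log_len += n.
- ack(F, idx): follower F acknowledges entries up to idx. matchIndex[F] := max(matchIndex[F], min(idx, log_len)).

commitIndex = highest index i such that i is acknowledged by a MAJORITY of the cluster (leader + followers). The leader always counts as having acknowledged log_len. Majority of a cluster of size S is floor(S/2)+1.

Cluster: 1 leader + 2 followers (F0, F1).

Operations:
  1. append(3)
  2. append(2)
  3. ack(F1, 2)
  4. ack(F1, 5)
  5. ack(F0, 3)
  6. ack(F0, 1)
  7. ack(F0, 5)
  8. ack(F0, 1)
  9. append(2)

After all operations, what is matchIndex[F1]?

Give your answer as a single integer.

Op 1: append 3 -> log_len=3
Op 2: append 2 -> log_len=5
Op 3: F1 acks idx 2 -> match: F0=0 F1=2; commitIndex=2
Op 4: F1 acks idx 5 -> match: F0=0 F1=5; commitIndex=5
Op 5: F0 acks idx 3 -> match: F0=3 F1=5; commitIndex=5
Op 6: F0 acks idx 1 -> match: F0=3 F1=5; commitIndex=5
Op 7: F0 acks idx 5 -> match: F0=5 F1=5; commitIndex=5
Op 8: F0 acks idx 1 -> match: F0=5 F1=5; commitIndex=5
Op 9: append 2 -> log_len=7

Answer: 5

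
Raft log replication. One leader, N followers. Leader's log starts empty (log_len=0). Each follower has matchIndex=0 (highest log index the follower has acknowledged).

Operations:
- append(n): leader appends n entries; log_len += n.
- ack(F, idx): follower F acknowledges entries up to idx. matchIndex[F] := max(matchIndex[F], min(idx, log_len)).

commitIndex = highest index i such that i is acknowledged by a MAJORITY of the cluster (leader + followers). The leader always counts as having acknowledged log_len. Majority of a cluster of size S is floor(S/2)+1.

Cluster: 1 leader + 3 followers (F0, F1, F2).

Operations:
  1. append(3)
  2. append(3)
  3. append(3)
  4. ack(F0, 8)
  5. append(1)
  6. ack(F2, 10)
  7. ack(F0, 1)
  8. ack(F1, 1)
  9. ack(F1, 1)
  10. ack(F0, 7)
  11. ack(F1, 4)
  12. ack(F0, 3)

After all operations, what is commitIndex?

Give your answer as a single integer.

Answer: 8

Derivation:
Op 1: append 3 -> log_len=3
Op 2: append 3 -> log_len=6
Op 3: append 3 -> log_len=9
Op 4: F0 acks idx 8 -> match: F0=8 F1=0 F2=0; commitIndex=0
Op 5: append 1 -> log_len=10
Op 6: F2 acks idx 10 -> match: F0=8 F1=0 F2=10; commitIndex=8
Op 7: F0 acks idx 1 -> match: F0=8 F1=0 F2=10; commitIndex=8
Op 8: F1 acks idx 1 -> match: F0=8 F1=1 F2=10; commitIndex=8
Op 9: F1 acks idx 1 -> match: F0=8 F1=1 F2=10; commitIndex=8
Op 10: F0 acks idx 7 -> match: F0=8 F1=1 F2=10; commitIndex=8
Op 11: F1 acks idx 4 -> match: F0=8 F1=4 F2=10; commitIndex=8
Op 12: F0 acks idx 3 -> match: F0=8 F1=4 F2=10; commitIndex=8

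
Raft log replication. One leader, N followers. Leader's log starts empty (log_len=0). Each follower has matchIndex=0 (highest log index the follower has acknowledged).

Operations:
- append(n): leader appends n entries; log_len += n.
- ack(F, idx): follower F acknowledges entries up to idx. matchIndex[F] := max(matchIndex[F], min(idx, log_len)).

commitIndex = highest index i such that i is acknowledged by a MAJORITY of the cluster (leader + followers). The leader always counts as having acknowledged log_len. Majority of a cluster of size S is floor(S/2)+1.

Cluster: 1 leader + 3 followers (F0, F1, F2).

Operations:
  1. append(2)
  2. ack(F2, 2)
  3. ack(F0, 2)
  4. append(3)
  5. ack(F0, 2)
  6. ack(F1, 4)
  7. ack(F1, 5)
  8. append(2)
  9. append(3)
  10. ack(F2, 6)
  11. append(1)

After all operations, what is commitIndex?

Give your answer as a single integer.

Answer: 5

Derivation:
Op 1: append 2 -> log_len=2
Op 2: F2 acks idx 2 -> match: F0=0 F1=0 F2=2; commitIndex=0
Op 3: F0 acks idx 2 -> match: F0=2 F1=0 F2=2; commitIndex=2
Op 4: append 3 -> log_len=5
Op 5: F0 acks idx 2 -> match: F0=2 F1=0 F2=2; commitIndex=2
Op 6: F1 acks idx 4 -> match: F0=2 F1=4 F2=2; commitIndex=2
Op 7: F1 acks idx 5 -> match: F0=2 F1=5 F2=2; commitIndex=2
Op 8: append 2 -> log_len=7
Op 9: append 3 -> log_len=10
Op 10: F2 acks idx 6 -> match: F0=2 F1=5 F2=6; commitIndex=5
Op 11: append 1 -> log_len=11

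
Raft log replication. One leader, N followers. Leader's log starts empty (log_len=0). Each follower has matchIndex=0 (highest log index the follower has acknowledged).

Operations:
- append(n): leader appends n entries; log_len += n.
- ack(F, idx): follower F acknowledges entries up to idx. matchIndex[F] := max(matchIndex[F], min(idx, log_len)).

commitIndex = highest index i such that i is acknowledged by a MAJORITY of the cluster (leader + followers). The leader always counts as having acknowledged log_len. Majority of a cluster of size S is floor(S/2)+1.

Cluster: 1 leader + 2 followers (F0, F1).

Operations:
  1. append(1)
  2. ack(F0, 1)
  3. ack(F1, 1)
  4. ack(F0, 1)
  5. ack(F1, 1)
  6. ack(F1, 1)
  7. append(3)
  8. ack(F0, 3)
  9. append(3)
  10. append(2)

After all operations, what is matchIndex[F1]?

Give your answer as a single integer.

Answer: 1

Derivation:
Op 1: append 1 -> log_len=1
Op 2: F0 acks idx 1 -> match: F0=1 F1=0; commitIndex=1
Op 3: F1 acks idx 1 -> match: F0=1 F1=1; commitIndex=1
Op 4: F0 acks idx 1 -> match: F0=1 F1=1; commitIndex=1
Op 5: F1 acks idx 1 -> match: F0=1 F1=1; commitIndex=1
Op 6: F1 acks idx 1 -> match: F0=1 F1=1; commitIndex=1
Op 7: append 3 -> log_len=4
Op 8: F0 acks idx 3 -> match: F0=3 F1=1; commitIndex=3
Op 9: append 3 -> log_len=7
Op 10: append 2 -> log_len=9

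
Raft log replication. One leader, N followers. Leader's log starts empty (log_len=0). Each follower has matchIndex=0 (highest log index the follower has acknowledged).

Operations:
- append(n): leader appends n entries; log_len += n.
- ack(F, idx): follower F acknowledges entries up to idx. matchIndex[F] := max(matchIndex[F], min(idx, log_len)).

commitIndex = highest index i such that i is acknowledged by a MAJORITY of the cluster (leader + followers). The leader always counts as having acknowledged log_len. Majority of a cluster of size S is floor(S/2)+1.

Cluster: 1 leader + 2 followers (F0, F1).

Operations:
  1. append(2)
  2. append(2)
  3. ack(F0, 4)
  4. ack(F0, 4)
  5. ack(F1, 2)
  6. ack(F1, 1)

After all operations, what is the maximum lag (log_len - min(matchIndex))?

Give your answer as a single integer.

Answer: 2

Derivation:
Op 1: append 2 -> log_len=2
Op 2: append 2 -> log_len=4
Op 3: F0 acks idx 4 -> match: F0=4 F1=0; commitIndex=4
Op 4: F0 acks idx 4 -> match: F0=4 F1=0; commitIndex=4
Op 5: F1 acks idx 2 -> match: F0=4 F1=2; commitIndex=4
Op 6: F1 acks idx 1 -> match: F0=4 F1=2; commitIndex=4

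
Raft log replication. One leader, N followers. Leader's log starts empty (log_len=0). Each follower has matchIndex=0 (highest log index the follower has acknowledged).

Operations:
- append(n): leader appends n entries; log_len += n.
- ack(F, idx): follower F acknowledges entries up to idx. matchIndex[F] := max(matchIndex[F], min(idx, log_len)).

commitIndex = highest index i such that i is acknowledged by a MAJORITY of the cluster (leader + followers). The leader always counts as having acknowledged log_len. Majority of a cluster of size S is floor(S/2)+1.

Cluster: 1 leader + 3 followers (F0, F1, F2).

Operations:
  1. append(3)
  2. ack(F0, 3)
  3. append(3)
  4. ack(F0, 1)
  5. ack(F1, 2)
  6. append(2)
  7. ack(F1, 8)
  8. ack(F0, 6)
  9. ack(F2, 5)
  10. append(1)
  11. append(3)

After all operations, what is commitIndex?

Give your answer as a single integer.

Answer: 6

Derivation:
Op 1: append 3 -> log_len=3
Op 2: F0 acks idx 3 -> match: F0=3 F1=0 F2=0; commitIndex=0
Op 3: append 3 -> log_len=6
Op 4: F0 acks idx 1 -> match: F0=3 F1=0 F2=0; commitIndex=0
Op 5: F1 acks idx 2 -> match: F0=3 F1=2 F2=0; commitIndex=2
Op 6: append 2 -> log_len=8
Op 7: F1 acks idx 8 -> match: F0=3 F1=8 F2=0; commitIndex=3
Op 8: F0 acks idx 6 -> match: F0=6 F1=8 F2=0; commitIndex=6
Op 9: F2 acks idx 5 -> match: F0=6 F1=8 F2=5; commitIndex=6
Op 10: append 1 -> log_len=9
Op 11: append 3 -> log_len=12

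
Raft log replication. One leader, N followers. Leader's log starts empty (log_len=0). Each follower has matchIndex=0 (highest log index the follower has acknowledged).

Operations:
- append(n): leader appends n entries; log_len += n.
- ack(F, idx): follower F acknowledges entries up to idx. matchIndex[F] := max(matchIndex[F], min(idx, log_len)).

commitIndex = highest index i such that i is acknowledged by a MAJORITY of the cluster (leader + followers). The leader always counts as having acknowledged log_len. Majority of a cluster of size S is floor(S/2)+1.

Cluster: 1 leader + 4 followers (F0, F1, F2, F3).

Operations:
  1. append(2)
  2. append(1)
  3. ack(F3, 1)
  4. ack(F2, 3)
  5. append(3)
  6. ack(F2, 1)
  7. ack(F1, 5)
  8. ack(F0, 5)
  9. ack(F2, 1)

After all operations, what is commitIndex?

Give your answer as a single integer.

Op 1: append 2 -> log_len=2
Op 2: append 1 -> log_len=3
Op 3: F3 acks idx 1 -> match: F0=0 F1=0 F2=0 F3=1; commitIndex=0
Op 4: F2 acks idx 3 -> match: F0=0 F1=0 F2=3 F3=1; commitIndex=1
Op 5: append 3 -> log_len=6
Op 6: F2 acks idx 1 -> match: F0=0 F1=0 F2=3 F3=1; commitIndex=1
Op 7: F1 acks idx 5 -> match: F0=0 F1=5 F2=3 F3=1; commitIndex=3
Op 8: F0 acks idx 5 -> match: F0=5 F1=5 F2=3 F3=1; commitIndex=5
Op 9: F2 acks idx 1 -> match: F0=5 F1=5 F2=3 F3=1; commitIndex=5

Answer: 5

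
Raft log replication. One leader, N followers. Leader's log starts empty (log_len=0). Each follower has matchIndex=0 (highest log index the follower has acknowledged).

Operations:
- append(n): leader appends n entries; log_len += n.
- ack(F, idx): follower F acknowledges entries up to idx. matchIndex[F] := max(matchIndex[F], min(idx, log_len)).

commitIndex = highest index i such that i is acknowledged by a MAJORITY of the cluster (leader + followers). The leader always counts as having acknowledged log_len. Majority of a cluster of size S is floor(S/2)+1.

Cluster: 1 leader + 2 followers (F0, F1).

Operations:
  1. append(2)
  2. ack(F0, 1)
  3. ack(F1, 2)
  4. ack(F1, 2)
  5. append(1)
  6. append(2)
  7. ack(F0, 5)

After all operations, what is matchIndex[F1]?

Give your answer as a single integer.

Op 1: append 2 -> log_len=2
Op 2: F0 acks idx 1 -> match: F0=1 F1=0; commitIndex=1
Op 3: F1 acks idx 2 -> match: F0=1 F1=2; commitIndex=2
Op 4: F1 acks idx 2 -> match: F0=1 F1=2; commitIndex=2
Op 5: append 1 -> log_len=3
Op 6: append 2 -> log_len=5
Op 7: F0 acks idx 5 -> match: F0=5 F1=2; commitIndex=5

Answer: 2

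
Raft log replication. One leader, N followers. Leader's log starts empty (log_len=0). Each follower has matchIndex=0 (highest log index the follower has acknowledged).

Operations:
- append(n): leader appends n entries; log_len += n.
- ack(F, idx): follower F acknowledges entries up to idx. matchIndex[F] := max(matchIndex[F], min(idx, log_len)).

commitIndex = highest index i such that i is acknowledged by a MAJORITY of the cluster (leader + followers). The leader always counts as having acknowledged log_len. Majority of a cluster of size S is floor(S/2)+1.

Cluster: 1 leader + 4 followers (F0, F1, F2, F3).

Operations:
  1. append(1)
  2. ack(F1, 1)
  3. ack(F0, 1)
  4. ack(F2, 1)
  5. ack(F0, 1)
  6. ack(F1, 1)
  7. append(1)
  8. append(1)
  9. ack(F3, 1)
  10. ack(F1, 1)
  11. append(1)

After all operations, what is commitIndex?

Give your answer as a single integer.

Op 1: append 1 -> log_len=1
Op 2: F1 acks idx 1 -> match: F0=0 F1=1 F2=0 F3=0; commitIndex=0
Op 3: F0 acks idx 1 -> match: F0=1 F1=1 F2=0 F3=0; commitIndex=1
Op 4: F2 acks idx 1 -> match: F0=1 F1=1 F2=1 F3=0; commitIndex=1
Op 5: F0 acks idx 1 -> match: F0=1 F1=1 F2=1 F3=0; commitIndex=1
Op 6: F1 acks idx 1 -> match: F0=1 F1=1 F2=1 F3=0; commitIndex=1
Op 7: append 1 -> log_len=2
Op 8: append 1 -> log_len=3
Op 9: F3 acks idx 1 -> match: F0=1 F1=1 F2=1 F3=1; commitIndex=1
Op 10: F1 acks idx 1 -> match: F0=1 F1=1 F2=1 F3=1; commitIndex=1
Op 11: append 1 -> log_len=4

Answer: 1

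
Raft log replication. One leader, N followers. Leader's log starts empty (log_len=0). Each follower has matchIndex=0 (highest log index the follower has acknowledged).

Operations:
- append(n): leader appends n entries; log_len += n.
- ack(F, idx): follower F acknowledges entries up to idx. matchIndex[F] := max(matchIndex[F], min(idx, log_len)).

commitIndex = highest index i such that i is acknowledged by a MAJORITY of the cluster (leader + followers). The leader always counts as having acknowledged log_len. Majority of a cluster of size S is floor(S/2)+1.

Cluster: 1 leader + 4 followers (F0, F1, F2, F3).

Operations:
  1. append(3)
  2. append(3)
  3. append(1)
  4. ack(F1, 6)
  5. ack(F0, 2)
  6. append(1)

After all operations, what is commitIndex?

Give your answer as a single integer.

Answer: 2

Derivation:
Op 1: append 3 -> log_len=3
Op 2: append 3 -> log_len=6
Op 3: append 1 -> log_len=7
Op 4: F1 acks idx 6 -> match: F0=0 F1=6 F2=0 F3=0; commitIndex=0
Op 5: F0 acks idx 2 -> match: F0=2 F1=6 F2=0 F3=0; commitIndex=2
Op 6: append 1 -> log_len=8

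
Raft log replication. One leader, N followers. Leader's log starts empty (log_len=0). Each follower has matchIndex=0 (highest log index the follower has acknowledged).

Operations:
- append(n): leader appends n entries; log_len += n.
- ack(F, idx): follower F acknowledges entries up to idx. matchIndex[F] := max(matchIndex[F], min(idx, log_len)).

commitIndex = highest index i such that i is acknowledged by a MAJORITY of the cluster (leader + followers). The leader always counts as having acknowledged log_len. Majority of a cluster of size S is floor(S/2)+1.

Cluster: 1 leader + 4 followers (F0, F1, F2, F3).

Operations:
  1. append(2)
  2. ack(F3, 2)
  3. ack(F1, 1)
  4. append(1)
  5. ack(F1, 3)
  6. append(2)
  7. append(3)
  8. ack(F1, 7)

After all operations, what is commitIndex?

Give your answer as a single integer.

Answer: 2

Derivation:
Op 1: append 2 -> log_len=2
Op 2: F3 acks idx 2 -> match: F0=0 F1=0 F2=0 F3=2; commitIndex=0
Op 3: F1 acks idx 1 -> match: F0=0 F1=1 F2=0 F3=2; commitIndex=1
Op 4: append 1 -> log_len=3
Op 5: F1 acks idx 3 -> match: F0=0 F1=3 F2=0 F3=2; commitIndex=2
Op 6: append 2 -> log_len=5
Op 7: append 3 -> log_len=8
Op 8: F1 acks idx 7 -> match: F0=0 F1=7 F2=0 F3=2; commitIndex=2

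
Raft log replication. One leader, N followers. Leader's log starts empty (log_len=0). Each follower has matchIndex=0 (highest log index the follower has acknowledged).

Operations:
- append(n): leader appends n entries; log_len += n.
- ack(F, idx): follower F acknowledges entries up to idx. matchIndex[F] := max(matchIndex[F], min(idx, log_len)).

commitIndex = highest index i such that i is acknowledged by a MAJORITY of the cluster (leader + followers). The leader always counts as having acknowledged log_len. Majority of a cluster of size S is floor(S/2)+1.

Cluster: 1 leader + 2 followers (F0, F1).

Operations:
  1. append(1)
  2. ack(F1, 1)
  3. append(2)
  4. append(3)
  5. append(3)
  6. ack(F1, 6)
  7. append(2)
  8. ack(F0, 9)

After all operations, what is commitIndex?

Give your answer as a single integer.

Op 1: append 1 -> log_len=1
Op 2: F1 acks idx 1 -> match: F0=0 F1=1; commitIndex=1
Op 3: append 2 -> log_len=3
Op 4: append 3 -> log_len=6
Op 5: append 3 -> log_len=9
Op 6: F1 acks idx 6 -> match: F0=0 F1=6; commitIndex=6
Op 7: append 2 -> log_len=11
Op 8: F0 acks idx 9 -> match: F0=9 F1=6; commitIndex=9

Answer: 9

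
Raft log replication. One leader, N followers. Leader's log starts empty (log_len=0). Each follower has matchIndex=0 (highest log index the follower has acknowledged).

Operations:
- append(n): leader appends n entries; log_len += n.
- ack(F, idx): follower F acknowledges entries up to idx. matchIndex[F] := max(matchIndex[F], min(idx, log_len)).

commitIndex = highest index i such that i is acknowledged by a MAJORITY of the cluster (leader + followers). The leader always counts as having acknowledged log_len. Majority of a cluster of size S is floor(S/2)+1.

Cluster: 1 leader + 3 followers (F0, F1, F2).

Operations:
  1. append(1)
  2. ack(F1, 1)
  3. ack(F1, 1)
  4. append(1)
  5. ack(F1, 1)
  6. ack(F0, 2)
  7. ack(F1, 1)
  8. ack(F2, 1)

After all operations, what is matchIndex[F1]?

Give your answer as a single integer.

Op 1: append 1 -> log_len=1
Op 2: F1 acks idx 1 -> match: F0=0 F1=1 F2=0; commitIndex=0
Op 3: F1 acks idx 1 -> match: F0=0 F1=1 F2=0; commitIndex=0
Op 4: append 1 -> log_len=2
Op 5: F1 acks idx 1 -> match: F0=0 F1=1 F2=0; commitIndex=0
Op 6: F0 acks idx 2 -> match: F0=2 F1=1 F2=0; commitIndex=1
Op 7: F1 acks idx 1 -> match: F0=2 F1=1 F2=0; commitIndex=1
Op 8: F2 acks idx 1 -> match: F0=2 F1=1 F2=1; commitIndex=1

Answer: 1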